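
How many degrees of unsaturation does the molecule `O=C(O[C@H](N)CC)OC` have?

1

Molecular formula from the SMILES: C5H11NO3.
DoU = (2C + 2 + N − H − X)/2 = (2·5 + 2 + 1 − 11 − 0)/2 = 2/2 = 1.
(Structurally: 0 ring(s) + 1 π bond(s) = 1.)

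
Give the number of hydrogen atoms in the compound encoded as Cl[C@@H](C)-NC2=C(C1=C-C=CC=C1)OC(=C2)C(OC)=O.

14

Hydrogens are implicit in SMILES; fill each atom to its normal valence:
  6 × C (aromatic): 1 H each → 6
  4 × C (aromatic): no H
  2 × C: 3 H each → 6
  2 × O: no H
  1 × C: 1 H
  1 × C: no H
  1 × Cl: no H
  1 × N: 1 H
  1 × O (aromatic): no H
  Total hydrogens = 14.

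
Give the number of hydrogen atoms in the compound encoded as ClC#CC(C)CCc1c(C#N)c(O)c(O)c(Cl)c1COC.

15

Hydrogens are implicit in SMILES; fill each atom to its normal valence:
  6 × C (aromatic): no H
  3 × C: 2 H each → 6
  3 × C: no H
  2 × C: 3 H each → 6
  2 × Cl: no H
  2 × O: 1 H each → 2
  1 × C: 1 H
  1 × N: no H
  1 × O: no H
  Total hydrogens = 15.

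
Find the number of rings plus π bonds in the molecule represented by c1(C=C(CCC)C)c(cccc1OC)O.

Molecular formula from the SMILES: C13H18O2.
DoU = (2C + 2 + N − H − X)/2 = (2·13 + 2 + 0 − 18 − 0)/2 = 10/2 = 5.
(Structurally: 1 ring(s) + 4 π bond(s) = 5.)

5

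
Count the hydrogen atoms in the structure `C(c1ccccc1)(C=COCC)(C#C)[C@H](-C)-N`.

Hydrogens are implicit in SMILES; fill each atom to its normal valence:
  5 × C (aromatic): 1 H each → 5
  4 × C: 1 H each → 4
  2 × C: 3 H each → 6
  2 × C: no H
  1 × C: 2 H
  1 × C (aromatic): no H
  1 × N: 2 H
  1 × O: no H
  Total hydrogens = 19.

19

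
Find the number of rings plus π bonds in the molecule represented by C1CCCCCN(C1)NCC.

Molecular formula from the SMILES: C9H20N2.
DoU = (2C + 2 + N − H − X)/2 = (2·9 + 2 + 2 − 20 − 0)/2 = 2/2 = 1.
(Structurally: 1 ring(s) + 0 π bond(s) = 1.)

1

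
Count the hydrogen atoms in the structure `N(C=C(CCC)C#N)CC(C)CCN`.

21

Hydrogens are implicit in SMILES; fill each atom to its normal valence:
  5 × C: 2 H each → 10
  2 × C: 3 H each → 6
  2 × C: 1 H each → 2
  2 × C: no H
  1 × N: 2 H
  1 × N: 1 H
  1 × N: no H
  Total hydrogens = 21.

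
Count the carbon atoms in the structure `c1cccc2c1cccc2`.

10

The symbol for carbon appears 10 times in the SMILES. Lowercase c denotes aromatic carbon and counts toward C.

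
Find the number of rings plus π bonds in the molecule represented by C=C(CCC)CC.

Molecular formula from the SMILES: C7H14.
DoU = (2C + 2 + N − H − X)/2 = (2·7 + 2 + 0 − 14 − 0)/2 = 2/2 = 1.
(Structurally: 0 ring(s) + 1 π bond(s) = 1.)

1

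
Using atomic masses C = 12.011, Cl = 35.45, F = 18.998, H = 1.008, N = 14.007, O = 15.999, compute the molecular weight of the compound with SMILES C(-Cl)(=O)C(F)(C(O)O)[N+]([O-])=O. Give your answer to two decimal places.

Molecular formula: C3H3ClFNO5.
M = 3×12.011 + 1×35.45 + 1×18.998 + 3×1.008 + 1×14.007 + 5×15.999 = 187.51 g/mol.

187.51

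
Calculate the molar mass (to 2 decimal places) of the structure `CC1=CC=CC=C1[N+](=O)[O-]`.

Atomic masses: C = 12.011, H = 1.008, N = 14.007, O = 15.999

Molecular formula: C7H7NO2.
M = 7×12.011 + 7×1.008 + 1×14.007 + 2×15.999 = 137.14 g/mol.

137.14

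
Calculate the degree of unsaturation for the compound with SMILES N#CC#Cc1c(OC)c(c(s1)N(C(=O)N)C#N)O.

Molecular formula from the SMILES: C10H6N4O3S.
DoU = (2C + 2 + N − H − X)/2 = (2·10 + 2 + 4 − 6 − 0)/2 = 20/2 = 10.
(Structurally: 1 ring(s) + 9 π bond(s) = 10.)

10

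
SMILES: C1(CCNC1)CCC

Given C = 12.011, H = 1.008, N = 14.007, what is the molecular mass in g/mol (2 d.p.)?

113.20

Molecular formula: C7H15N.
M = 7×12.011 + 15×1.008 + 1×14.007 = 113.20 g/mol.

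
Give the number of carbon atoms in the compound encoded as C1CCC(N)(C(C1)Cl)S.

The symbol for carbon appears 6 times in the SMILES. (Cl is a single chlorine, not C + l.)

6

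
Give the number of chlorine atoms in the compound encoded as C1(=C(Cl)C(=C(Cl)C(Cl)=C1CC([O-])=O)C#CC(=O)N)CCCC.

The symbol for chlorine appears 3 times in the SMILES.

3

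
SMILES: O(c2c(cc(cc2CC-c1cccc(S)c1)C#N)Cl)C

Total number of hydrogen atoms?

14

Hydrogens are implicit in SMILES; fill each atom to its normal valence:
  6 × C (aromatic): 1 H each → 6
  6 × C (aromatic): no H
  2 × C: 2 H each → 4
  1 × C: 3 H
  1 × C: no H
  1 × Cl: no H
  1 × N: no H
  1 × O: no H
  1 × S: 1 H
  Total hydrogens = 14.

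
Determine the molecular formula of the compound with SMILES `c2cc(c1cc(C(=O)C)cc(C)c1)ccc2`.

C15H14O

Heavy atoms from the SMILES: 15 C, 1 O.
Implicit hydrogens by atom environment:
  8 × C (aromatic): 1 H each → 8
  4 × C (aromatic): no H
  2 × C: 3 H each → 6
  1 × C: no H
  1 × O: no H
  Total hydrogens = 14.
Molecular formula: C15H14O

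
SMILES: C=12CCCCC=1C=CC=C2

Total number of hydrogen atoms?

12

Hydrogens are implicit in SMILES; fill each atom to its normal valence:
  4 × C: 2 H each → 8
  4 × C (aromatic): 1 H each → 4
  2 × C (aromatic): no H
  Total hydrogens = 12.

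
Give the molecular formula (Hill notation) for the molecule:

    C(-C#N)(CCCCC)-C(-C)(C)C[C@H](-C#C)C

C15H25N

Heavy atoms from the SMILES: 15 C, 1 N.
Implicit hydrogens by atom environment:
  5 × C: 2 H each → 10
  4 × C: 3 H each → 12
  3 × C: 1 H each → 3
  3 × C: no H
  1 × N: no H
  Total hydrogens = 25.
Molecular formula: C15H25N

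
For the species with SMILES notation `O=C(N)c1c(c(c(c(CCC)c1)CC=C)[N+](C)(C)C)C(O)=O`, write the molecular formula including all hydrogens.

C17H25N2O3+

Heavy atoms from the SMILES: 17 C, 2 N, 3 O.
Implicit hydrogens by atom environment:
  5 × C (aromatic): no H
  4 × C: 3 H each → 12
  4 × C: 2 H each → 8
  2 × C: no H
  2 × O: no H
  1 × C (aromatic): 1 H
  1 × C: 1 H
  1 × N: 2 H
  1 × N (charge +1): no H
  1 × O: 1 H
  Total hydrogens = 25.
Net charge +1.
Molecular formula: C17H25N2O3+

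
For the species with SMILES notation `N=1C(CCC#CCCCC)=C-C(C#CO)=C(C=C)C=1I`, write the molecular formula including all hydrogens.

Heavy atoms from the SMILES: 17 C, 1 I, 1 N, 1 O.
Implicit hydrogens by atom environment:
  6 × C: 2 H each → 12
  4 × C (aromatic): no H
  4 × C: no H
  1 × C: 3 H
  1 × C (aromatic): 1 H
  1 × C: 1 H
  1 × I: no H
  1 × N (aromatic): no H
  1 × O: 1 H
  Total hydrogens = 18.
Molecular formula: C17H18INO

C17H18INO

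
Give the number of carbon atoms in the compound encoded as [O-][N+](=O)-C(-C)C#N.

The symbol for carbon appears 3 times in the SMILES.

3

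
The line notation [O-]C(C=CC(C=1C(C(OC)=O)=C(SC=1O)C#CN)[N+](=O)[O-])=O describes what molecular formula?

Heavy atoms from the SMILES: 12 C, 2 N, 7 O, 1 S.
Implicit hydrogens by atom environment:
  4 × C (aromatic): no H
  4 × C: no H
  4 × O: no H
  3 × C: 1 H each → 3
  2 × O (charge -1): no H
  1 × C: 3 H
  1 × N: 2 H
  1 × N (charge +1): no H
  1 × O: 1 H
  1 × S (aromatic): no H
  Total hydrogens = 9.
Net charge -1.
Molecular formula: C12H9N2O7S-

C12H9N2O7S-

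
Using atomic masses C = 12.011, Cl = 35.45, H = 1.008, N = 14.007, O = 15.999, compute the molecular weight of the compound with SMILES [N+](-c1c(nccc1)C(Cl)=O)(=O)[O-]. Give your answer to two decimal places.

Molecular formula: C6H3ClN2O3.
M = 6×12.011 + 1×35.45 + 3×1.008 + 2×14.007 + 3×15.999 = 186.55 g/mol.

186.55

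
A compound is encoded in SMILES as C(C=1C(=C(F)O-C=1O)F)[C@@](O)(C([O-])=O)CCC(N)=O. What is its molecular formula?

C10H10F2NO6-

Heavy atoms from the SMILES: 10 C, 2 F, 1 N, 6 O.
Implicit hydrogens by atom environment:
  4 × C (aromatic): no H
  3 × C: 2 H each → 6
  3 × C: no H
  2 × F: no H
  2 × O: 1 H each → 2
  2 × O: no H
  1 × N: 2 H
  1 × O (aromatic): no H
  1 × O (charge -1): no H
  Total hydrogens = 10.
Net charge -1.
Molecular formula: C10H10F2NO6-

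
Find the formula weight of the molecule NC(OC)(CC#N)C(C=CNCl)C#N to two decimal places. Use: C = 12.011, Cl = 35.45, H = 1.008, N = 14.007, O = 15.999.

214.65

Molecular formula: C8H11ClN4O.
M = 8×12.011 + 1×35.45 + 11×1.008 + 4×14.007 + 1×15.999 = 214.65 g/mol.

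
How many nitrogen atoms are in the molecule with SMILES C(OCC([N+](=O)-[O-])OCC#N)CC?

The symbol for nitrogen appears 2 times in the SMILES.

2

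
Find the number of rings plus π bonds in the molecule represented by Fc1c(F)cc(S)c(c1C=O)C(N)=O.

Molecular formula from the SMILES: C8H5F2NO2S.
DoU = (2C + 2 + N − H − X)/2 = (2·8 + 2 + 1 − 5 − 2)/2 = 12/2 = 6.
(Structurally: 1 ring(s) + 5 π bond(s) = 6.)

6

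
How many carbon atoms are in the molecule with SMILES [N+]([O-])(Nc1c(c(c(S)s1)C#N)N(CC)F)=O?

7

The symbol for carbon appears 7 times in the SMILES. Lowercase c denotes aromatic carbon and counts toward C.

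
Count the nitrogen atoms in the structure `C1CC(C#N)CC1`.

1

The symbol for nitrogen appears 1 time in the SMILES.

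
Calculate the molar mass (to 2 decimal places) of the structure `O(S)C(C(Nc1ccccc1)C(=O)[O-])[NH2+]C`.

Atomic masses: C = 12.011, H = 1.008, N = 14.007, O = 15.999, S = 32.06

Molecular formula: C10H14N2O3S.
M = 10×12.011 + 14×1.008 + 2×14.007 + 3×15.999 + 1×32.06 = 242.29 g/mol.

242.29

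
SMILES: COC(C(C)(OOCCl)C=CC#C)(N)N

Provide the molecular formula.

C9H15ClN2O3

Heavy atoms from the SMILES: 9 C, 1 Cl, 2 N, 3 O.
Implicit hydrogens by atom environment:
  3 × C: 1 H each → 3
  3 × C: no H
  3 × O: no H
  2 × C: 3 H each → 6
  2 × N: 2 H each → 4
  1 × C: 2 H
  1 × Cl: no H
  Total hydrogens = 15.
Molecular formula: C9H15ClN2O3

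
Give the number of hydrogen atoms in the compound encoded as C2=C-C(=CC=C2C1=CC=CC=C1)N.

11

Hydrogens are implicit in SMILES; fill each atom to its normal valence:
  9 × C (aromatic): 1 H each → 9
  3 × C (aromatic): no H
  1 × N: 2 H
  Total hydrogens = 11.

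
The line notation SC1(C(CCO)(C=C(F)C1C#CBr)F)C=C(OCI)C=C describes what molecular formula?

Heavy atoms from the SMILES: 1 Br, 14 C, 2 F, 1 I, 2 O, 1 S.
Implicit hydrogens by atom environment:
  6 × C: no H
  4 × C: 2 H each → 8
  4 × C: 1 H each → 4
  2 × F: no H
  1 × Br: no H
  1 × I: no H
  1 × O: 1 H
  1 × O: no H
  1 × S: 1 H
  Total hydrogens = 14.
Molecular formula: C14H14BrF2IO2S

C14H14BrF2IO2S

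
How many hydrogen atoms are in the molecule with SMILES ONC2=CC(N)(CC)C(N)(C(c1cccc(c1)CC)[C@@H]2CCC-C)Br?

Hydrogens are implicit in SMILES; fill each atom to its normal valence:
  5 × C: 2 H each → 10
  4 × C (aromatic): 1 H each → 4
  3 × C: 3 H each → 9
  3 × C: 1 H each → 3
  3 × C: no H
  2 × C (aromatic): no H
  2 × N: 2 H each → 4
  1 × Br: no H
  1 × N: 1 H
  1 × O: 1 H
  Total hydrogens = 32.

32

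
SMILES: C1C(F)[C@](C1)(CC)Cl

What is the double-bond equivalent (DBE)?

Molecular formula from the SMILES: C6H10ClF.
DoU = (2C + 2 + N − H − X)/2 = (2·6 + 2 + 0 − 10 − 2)/2 = 2/2 = 1.
(Structurally: 1 ring(s) + 0 π bond(s) = 1.)

1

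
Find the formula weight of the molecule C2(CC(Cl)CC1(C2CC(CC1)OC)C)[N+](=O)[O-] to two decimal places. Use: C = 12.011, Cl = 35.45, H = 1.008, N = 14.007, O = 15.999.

Molecular formula: C12H20ClNO3.
M = 12×12.011 + 1×35.45 + 20×1.008 + 1×14.007 + 3×15.999 = 261.75 g/mol.

261.75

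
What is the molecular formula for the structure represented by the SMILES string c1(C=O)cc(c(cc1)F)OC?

Heavy atoms from the SMILES: 8 C, 1 F, 2 O.
Implicit hydrogens by atom environment:
  3 × C (aromatic): 1 H each → 3
  3 × C (aromatic): no H
  2 × O: no H
  1 × C: 3 H
  1 × C: 1 H
  1 × F: no H
  Total hydrogens = 7.
Molecular formula: C8H7FO2

C8H7FO2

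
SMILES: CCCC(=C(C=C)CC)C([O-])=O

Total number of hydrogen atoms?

Hydrogens are implicit in SMILES; fill each atom to its normal valence:
  4 × C: 2 H each → 8
  3 × C: no H
  2 × C: 3 H each → 6
  1 × C: 1 H
  1 × O: no H
  1 × O (charge -1): no H
  Total hydrogens = 15.

15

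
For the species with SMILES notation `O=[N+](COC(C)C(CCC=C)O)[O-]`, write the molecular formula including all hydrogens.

C8H15NO4

Heavy atoms from the SMILES: 8 C, 1 N, 4 O.
Implicit hydrogens by atom environment:
  4 × C: 2 H each → 8
  3 × C: 1 H each → 3
  2 × O: no H
  1 × C: 3 H
  1 × N (charge +1): no H
  1 × O: 1 H
  1 × O (charge -1): no H
  Total hydrogens = 15.
Molecular formula: C8H15NO4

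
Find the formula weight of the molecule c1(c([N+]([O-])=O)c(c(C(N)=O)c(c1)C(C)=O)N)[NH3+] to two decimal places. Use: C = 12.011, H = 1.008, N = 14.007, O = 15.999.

Molecular formula: C9H11N4O4+.
M = 9×12.011 + 11×1.008 + 4×14.007 + 4×15.999 = 239.21 g/mol.

239.21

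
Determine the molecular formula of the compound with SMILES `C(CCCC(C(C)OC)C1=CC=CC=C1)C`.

Heavy atoms from the SMILES: 15 C, 1 O.
Implicit hydrogens by atom environment:
  5 × C (aromatic): 1 H each → 5
  4 × C: 2 H each → 8
  3 × C: 3 H each → 9
  2 × C: 1 H each → 2
  1 × C (aromatic): no H
  1 × O: no H
  Total hydrogens = 24.
Molecular formula: C15H24O

C15H24O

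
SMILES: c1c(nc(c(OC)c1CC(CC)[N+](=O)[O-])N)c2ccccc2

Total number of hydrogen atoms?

19

Hydrogens are implicit in SMILES; fill each atom to its normal valence:
  6 × C (aromatic): 1 H each → 6
  5 × C (aromatic): no H
  2 × C: 3 H each → 6
  2 × C: 2 H each → 4
  2 × O: no H
  1 × C: 1 H
  1 × N: 2 H
  1 × N (aromatic): no H
  1 × N (charge +1): no H
  1 × O (charge -1): no H
  Total hydrogens = 19.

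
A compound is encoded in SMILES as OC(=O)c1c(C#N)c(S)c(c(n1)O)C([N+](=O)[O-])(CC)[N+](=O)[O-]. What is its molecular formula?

Heavy atoms from the SMILES: 10 C, 4 N, 7 O, 1 S.
Implicit hydrogens by atom environment:
  5 × C (aromatic): no H
  3 × C: no H
  3 × O: no H
  2 × N (charge +1): no H
  2 × O: 1 H each → 2
  2 × O (charge -1): no H
  1 × C: 3 H
  1 × C: 2 H
  1 × N (aromatic): no H
  1 × N: no H
  1 × S: 1 H
  Total hydrogens = 8.
Molecular formula: C10H8N4O7S

C10H8N4O7S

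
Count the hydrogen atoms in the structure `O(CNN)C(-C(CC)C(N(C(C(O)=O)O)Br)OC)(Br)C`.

21

Hydrogens are implicit in SMILES; fill each atom to its normal valence:
  3 × C: 3 H each → 9
  3 × C: 1 H each → 3
  3 × O: no H
  2 × Br: no H
  2 × C: 2 H each → 4
  2 × C: no H
  2 × O: 1 H each → 2
  1 × N: 2 H
  1 × N: 1 H
  1 × N: no H
  Total hydrogens = 21.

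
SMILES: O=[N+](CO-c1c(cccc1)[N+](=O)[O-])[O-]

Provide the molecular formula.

Heavy atoms from the SMILES: 7 C, 2 N, 5 O.
Implicit hydrogens by atom environment:
  4 × C (aromatic): 1 H each → 4
  3 × O: no H
  2 × C (aromatic): no H
  2 × N (charge +1): no H
  2 × O (charge -1): no H
  1 × C: 2 H
  Total hydrogens = 6.
Molecular formula: C7H6N2O5

C7H6N2O5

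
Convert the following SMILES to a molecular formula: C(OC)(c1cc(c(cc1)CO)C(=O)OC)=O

Heavy atoms from the SMILES: 11 C, 5 O.
Implicit hydrogens by atom environment:
  4 × O: no H
  3 × C (aromatic): 1 H each → 3
  3 × C (aromatic): no H
  2 × C: 3 H each → 6
  2 × C: no H
  1 × C: 2 H
  1 × O: 1 H
  Total hydrogens = 12.
Molecular formula: C11H12O5

C11H12O5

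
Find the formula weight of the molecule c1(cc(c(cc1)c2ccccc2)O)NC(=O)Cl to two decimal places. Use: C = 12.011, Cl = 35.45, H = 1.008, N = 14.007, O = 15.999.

247.68

Molecular formula: C13H10ClNO2.
M = 13×12.011 + 1×35.45 + 10×1.008 + 1×14.007 + 2×15.999 = 247.68 g/mol.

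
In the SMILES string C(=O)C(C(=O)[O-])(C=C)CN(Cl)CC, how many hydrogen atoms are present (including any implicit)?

Hydrogens are implicit in SMILES; fill each atom to its normal valence:
  3 × C: 2 H each → 6
  2 × C: 1 H each → 2
  2 × C: no H
  2 × O: no H
  1 × C: 3 H
  1 × Cl: no H
  1 × N: no H
  1 × O (charge -1): no H
  Total hydrogens = 11.

11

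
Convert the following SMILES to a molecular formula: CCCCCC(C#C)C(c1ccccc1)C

C16H22

Heavy atoms from the SMILES: 16 C.
Implicit hydrogens by atom environment:
  5 × C (aromatic): 1 H each → 5
  4 × C: 2 H each → 8
  3 × C: 1 H each → 3
  2 × C: 3 H each → 6
  1 × C: no H
  1 × C (aromatic): no H
  Total hydrogens = 22.
Molecular formula: C16H22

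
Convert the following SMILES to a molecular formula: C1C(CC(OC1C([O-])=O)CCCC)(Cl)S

C10H16ClO3S-

Heavy atoms from the SMILES: 10 C, 1 Cl, 3 O, 1 S.
Implicit hydrogens by atom environment:
  5 × C: 2 H each → 10
  2 × C: 1 H each → 2
  2 × C: no H
  2 × O: no H
  1 × C: 3 H
  1 × Cl: no H
  1 × O (charge -1): no H
  1 × S: 1 H
  Total hydrogens = 16.
Net charge -1.
Molecular formula: C10H16ClO3S-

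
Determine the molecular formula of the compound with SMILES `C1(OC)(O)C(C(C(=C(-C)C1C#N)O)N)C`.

C10H16N2O3

Heavy atoms from the SMILES: 10 C, 2 N, 3 O.
Implicit hydrogens by atom environment:
  4 × C: no H
  3 × C: 3 H each → 9
  3 × C: 1 H each → 3
  2 × O: 1 H each → 2
  1 × N: 2 H
  1 × N: no H
  1 × O: no H
  Total hydrogens = 16.
Molecular formula: C10H16N2O3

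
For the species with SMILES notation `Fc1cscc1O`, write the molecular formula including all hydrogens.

C4H3FOS

Heavy atoms from the SMILES: 4 C, 1 F, 1 O, 1 S.
Implicit hydrogens by atom environment:
  2 × C (aromatic): 1 H each → 2
  2 × C (aromatic): no H
  1 × F: no H
  1 × O: 1 H
  1 × S (aromatic): no H
  Total hydrogens = 3.
Molecular formula: C4H3FOS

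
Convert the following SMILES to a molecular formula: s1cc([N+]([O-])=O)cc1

C4H3NO2S

Heavy atoms from the SMILES: 4 C, 1 N, 2 O, 1 S.
Implicit hydrogens by atom environment:
  3 × C (aromatic): 1 H each → 3
  1 × C (aromatic): no H
  1 × N (charge +1): no H
  1 × O: no H
  1 × O (charge -1): no H
  1 × S (aromatic): no H
  Total hydrogens = 3.
Molecular formula: C4H3NO2S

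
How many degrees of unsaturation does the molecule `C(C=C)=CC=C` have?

3

Molecular formula from the SMILES: C6H8.
DoU = (2C + 2 + N − H − X)/2 = (2·6 + 2 + 0 − 8 − 0)/2 = 6/2 = 3.
(Structurally: 0 ring(s) + 3 π bond(s) = 3.)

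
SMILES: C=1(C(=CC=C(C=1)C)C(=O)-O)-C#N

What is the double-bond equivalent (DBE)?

7

Molecular formula from the SMILES: C9H7NO2.
DoU = (2C + 2 + N − H − X)/2 = (2·9 + 2 + 1 − 7 − 0)/2 = 14/2 = 7.
(Structurally: 1 ring(s) + 6 π bond(s) = 7.)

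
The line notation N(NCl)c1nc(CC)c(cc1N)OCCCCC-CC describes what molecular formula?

Heavy atoms from the SMILES: 14 C, 1 Cl, 4 N, 1 O.
Implicit hydrogens by atom environment:
  7 × C: 2 H each → 14
  4 × C (aromatic): no H
  2 × C: 3 H each → 6
  2 × N: 1 H each → 2
  1 × C (aromatic): 1 H
  1 × Cl: no H
  1 × N: 2 H
  1 × N (aromatic): no H
  1 × O: no H
  Total hydrogens = 25.
Molecular formula: C14H25ClN4O

C14H25ClN4O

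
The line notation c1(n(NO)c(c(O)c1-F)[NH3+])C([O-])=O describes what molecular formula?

Heavy atoms from the SMILES: 5 C, 1 F, 3 N, 4 O.
Implicit hydrogens by atom environment:
  4 × C (aromatic): no H
  2 × O: 1 H each → 2
  1 × C: no H
  1 × F: no H
  1 × N (charge +1): 3 H
  1 × N: 1 H
  1 × N (aromatic): no H
  1 × O: no H
  1 × O (charge -1): no H
  Total hydrogens = 6.
Molecular formula: C5H6FN3O4

C5H6FN3O4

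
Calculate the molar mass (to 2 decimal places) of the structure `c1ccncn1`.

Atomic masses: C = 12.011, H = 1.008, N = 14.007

Molecular formula: C4H4N2.
M = 4×12.011 + 4×1.008 + 2×14.007 = 80.09 g/mol.

80.09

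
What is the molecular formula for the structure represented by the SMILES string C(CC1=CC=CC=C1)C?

C9H12

Heavy atoms from the SMILES: 9 C.
Implicit hydrogens by atom environment:
  5 × C (aromatic): 1 H each → 5
  2 × C: 2 H each → 4
  1 × C: 3 H
  1 × C (aromatic): no H
  Total hydrogens = 12.
Molecular formula: C9H12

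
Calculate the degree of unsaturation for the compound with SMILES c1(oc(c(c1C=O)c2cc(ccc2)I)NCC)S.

8

Molecular formula from the SMILES: C13H12INO2S.
DoU = (2C + 2 + N − H − X)/2 = (2·13 + 2 + 1 − 12 − 1)/2 = 16/2 = 8.
(Structurally: 2 ring(s) + 6 π bond(s) = 8.)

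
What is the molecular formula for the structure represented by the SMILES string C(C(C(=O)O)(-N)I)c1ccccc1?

Heavy atoms from the SMILES: 9 C, 1 I, 1 N, 2 O.
Implicit hydrogens by atom environment:
  5 × C (aromatic): 1 H each → 5
  2 × C: no H
  1 × C: 2 H
  1 × C (aromatic): no H
  1 × I: no H
  1 × N: 2 H
  1 × O: 1 H
  1 × O: no H
  Total hydrogens = 10.
Molecular formula: C9H10INO2

C9H10INO2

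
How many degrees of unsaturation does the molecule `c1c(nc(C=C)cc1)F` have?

5

Molecular formula from the SMILES: C7H6FN.
DoU = (2C + 2 + N − H − X)/2 = (2·7 + 2 + 1 − 6 − 1)/2 = 10/2 = 5.
(Structurally: 1 ring(s) + 4 π bond(s) = 5.)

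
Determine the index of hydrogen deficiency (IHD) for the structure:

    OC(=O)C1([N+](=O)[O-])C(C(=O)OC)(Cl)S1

Molecular formula from the SMILES: C5H4ClNO6S.
DoU = (2C + 2 + N − H − X)/2 = (2·5 + 2 + 1 − 4 − 1)/2 = 8/2 = 4.
(Structurally: 1 ring(s) + 3 π bond(s) = 4.)

4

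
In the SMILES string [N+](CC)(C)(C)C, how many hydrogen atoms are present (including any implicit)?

Hydrogens are implicit in SMILES; fill each atom to its normal valence:
  4 × C: 3 H each → 12
  1 × C: 2 H
  1 × N (charge +1): no H
  Total hydrogens = 14.

14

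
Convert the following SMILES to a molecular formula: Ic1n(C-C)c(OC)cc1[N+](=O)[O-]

C7H9IN2O3

Heavy atoms from the SMILES: 7 C, 1 I, 2 N, 3 O.
Implicit hydrogens by atom environment:
  3 × C (aromatic): no H
  2 × C: 3 H each → 6
  2 × O: no H
  1 × C: 2 H
  1 × C (aromatic): 1 H
  1 × I: no H
  1 × N (aromatic): no H
  1 × N (charge +1): no H
  1 × O (charge -1): no H
  Total hydrogens = 9.
Molecular formula: C7H9IN2O3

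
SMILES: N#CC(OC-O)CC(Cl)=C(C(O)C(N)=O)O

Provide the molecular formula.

Heavy atoms from the SMILES: 8 C, 1 Cl, 2 N, 5 O.
Implicit hydrogens by atom environment:
  4 × C: no H
  3 × O: 1 H each → 3
  2 × C: 2 H each → 4
  2 × C: 1 H each → 2
  2 × O: no H
  1 × Cl: no H
  1 × N: 2 H
  1 × N: no H
  Total hydrogens = 11.
Molecular formula: C8H11ClN2O5

C8H11ClN2O5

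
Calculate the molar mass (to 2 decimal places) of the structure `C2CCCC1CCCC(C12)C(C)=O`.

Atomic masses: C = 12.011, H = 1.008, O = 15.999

180.29

Molecular formula: C12H20O.
M = 12×12.011 + 20×1.008 + 1×15.999 = 180.29 g/mol.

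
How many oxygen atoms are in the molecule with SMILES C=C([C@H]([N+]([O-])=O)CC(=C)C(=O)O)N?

4

The symbol for oxygen appears 4 times in the SMILES.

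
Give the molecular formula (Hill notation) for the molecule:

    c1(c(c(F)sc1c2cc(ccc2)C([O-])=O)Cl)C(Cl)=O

Heavy atoms from the SMILES: 12 C, 2 Cl, 1 F, 3 O, 1 S.
Implicit hydrogens by atom environment:
  6 × C (aromatic): no H
  4 × C (aromatic): 1 H each → 4
  2 × C: no H
  2 × Cl: no H
  2 × O: no H
  1 × F: no H
  1 × O (charge -1): no H
  1 × S (aromatic): no H
  Total hydrogens = 4.
Net charge -1.
Molecular formula: C12H4Cl2FO3S-

C12H4Cl2FO3S-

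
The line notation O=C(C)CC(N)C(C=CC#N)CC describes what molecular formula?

C10H16N2O

Heavy atoms from the SMILES: 10 C, 2 N, 1 O.
Implicit hydrogens by atom environment:
  4 × C: 1 H each → 4
  2 × C: 3 H each → 6
  2 × C: 2 H each → 4
  2 × C: no H
  1 × N: 2 H
  1 × N: no H
  1 × O: no H
  Total hydrogens = 16.
Molecular formula: C10H16N2O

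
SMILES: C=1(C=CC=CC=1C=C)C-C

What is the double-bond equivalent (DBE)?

5

Molecular formula from the SMILES: C10H12.
DoU = (2C + 2 + N − H − X)/2 = (2·10 + 2 + 0 − 12 − 0)/2 = 10/2 = 5.
(Structurally: 1 ring(s) + 4 π bond(s) = 5.)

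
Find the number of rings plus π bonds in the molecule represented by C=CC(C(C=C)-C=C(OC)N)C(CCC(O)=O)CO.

Molecular formula from the SMILES: C14H23NO4.
DoU = (2C + 2 + N − H − X)/2 = (2·14 + 2 + 1 − 23 − 0)/2 = 8/2 = 4.
(Structurally: 0 ring(s) + 4 π bond(s) = 4.)

4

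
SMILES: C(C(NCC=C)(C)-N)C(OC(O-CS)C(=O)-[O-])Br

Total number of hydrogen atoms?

Hydrogens are implicit in SMILES; fill each atom to its normal valence:
  4 × C: 2 H each → 8
  3 × C: 1 H each → 3
  3 × O: no H
  2 × C: no H
  1 × Br: no H
  1 × C: 3 H
  1 × N: 2 H
  1 × N: 1 H
  1 × O (charge -1): no H
  1 × S: 1 H
  Total hydrogens = 18.

18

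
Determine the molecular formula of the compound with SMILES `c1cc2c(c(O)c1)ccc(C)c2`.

Heavy atoms from the SMILES: 11 C, 1 O.
Implicit hydrogens by atom environment:
  6 × C (aromatic): 1 H each → 6
  4 × C (aromatic): no H
  1 × C: 3 H
  1 × O: 1 H
  Total hydrogens = 10.
Molecular formula: C11H10O

C11H10O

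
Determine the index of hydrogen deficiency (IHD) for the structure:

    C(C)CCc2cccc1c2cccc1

7

Molecular formula from the SMILES: C14H16.
DoU = (2C + 2 + N − H − X)/2 = (2·14 + 2 + 0 − 16 − 0)/2 = 14/2 = 7.
(Structurally: 2 ring(s) + 5 π bond(s) = 7.)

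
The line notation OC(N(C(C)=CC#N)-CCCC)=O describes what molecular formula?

C9H14N2O2

Heavy atoms from the SMILES: 9 C, 2 N, 2 O.
Implicit hydrogens by atom environment:
  3 × C: 2 H each → 6
  3 × C: no H
  2 × C: 3 H each → 6
  2 × N: no H
  1 × C: 1 H
  1 × O: 1 H
  1 × O: no H
  Total hydrogens = 14.
Molecular formula: C9H14N2O2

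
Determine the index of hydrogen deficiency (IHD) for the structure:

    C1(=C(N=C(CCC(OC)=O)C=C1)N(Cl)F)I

Molecular formula from the SMILES: C9H9ClFIN2O2.
DoU = (2C + 2 + N − H − X)/2 = (2·9 + 2 + 2 − 9 − 3)/2 = 10/2 = 5.
(Structurally: 1 ring(s) + 4 π bond(s) = 5.)

5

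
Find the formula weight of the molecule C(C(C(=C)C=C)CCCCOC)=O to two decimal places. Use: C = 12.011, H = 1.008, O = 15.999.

Molecular formula: C11H18O2.
M = 11×12.011 + 18×1.008 + 2×15.999 = 182.26 g/mol.

182.26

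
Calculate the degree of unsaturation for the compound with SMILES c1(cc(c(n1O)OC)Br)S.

3

Molecular formula from the SMILES: C5H6BrNO2S.
DoU = (2C + 2 + N − H − X)/2 = (2·5 + 2 + 1 − 6 − 1)/2 = 6/2 = 3.
(Structurally: 1 ring(s) + 2 π bond(s) = 3.)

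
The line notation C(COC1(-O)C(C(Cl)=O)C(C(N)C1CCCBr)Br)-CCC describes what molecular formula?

Heavy atoms from the SMILES: 2 Br, 14 C, 1 Cl, 1 N, 3 O.
Implicit hydrogens by atom environment:
  7 × C: 2 H each → 14
  4 × C: 1 H each → 4
  2 × Br: no H
  2 × C: no H
  2 × O: no H
  1 × C: 3 H
  1 × Cl: no H
  1 × N: 2 H
  1 × O: 1 H
  Total hydrogens = 24.
Molecular formula: C14H24Br2ClNO3

C14H24Br2ClNO3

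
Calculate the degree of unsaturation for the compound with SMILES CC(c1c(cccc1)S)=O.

Molecular formula from the SMILES: C8H8OS.
DoU = (2C + 2 + N − H − X)/2 = (2·8 + 2 + 0 − 8 − 0)/2 = 10/2 = 5.
(Structurally: 1 ring(s) + 4 π bond(s) = 5.)

5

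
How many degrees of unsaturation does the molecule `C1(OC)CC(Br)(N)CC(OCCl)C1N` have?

1

Molecular formula from the SMILES: C8H16BrClN2O2.
DoU = (2C + 2 + N − H − X)/2 = (2·8 + 2 + 2 − 16 − 2)/2 = 2/2 = 1.
(Structurally: 1 ring(s) + 0 π bond(s) = 1.)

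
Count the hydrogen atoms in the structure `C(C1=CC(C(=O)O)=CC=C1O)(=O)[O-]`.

Hydrogens are implicit in SMILES; fill each atom to its normal valence:
  3 × C (aromatic): 1 H each → 3
  3 × C (aromatic): no H
  2 × C: no H
  2 × O: 1 H each → 2
  2 × O: no H
  1 × O (charge -1): no H
  Total hydrogens = 5.

5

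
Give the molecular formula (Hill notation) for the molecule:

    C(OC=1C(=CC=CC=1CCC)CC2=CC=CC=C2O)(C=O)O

Heavy atoms from the SMILES: 18 C, 4 O.
Implicit hydrogens by atom environment:
  7 × C (aromatic): 1 H each → 7
  5 × C (aromatic): no H
  3 × C: 2 H each → 6
  2 × C: 1 H each → 2
  2 × O: 1 H each → 2
  2 × O: no H
  1 × C: 3 H
  Total hydrogens = 20.
Molecular formula: C18H20O4

C18H20O4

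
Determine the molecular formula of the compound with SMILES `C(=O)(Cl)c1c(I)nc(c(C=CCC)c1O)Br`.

C10H8BrClINO2

Heavy atoms from the SMILES: 1 Br, 10 C, 1 Cl, 1 I, 1 N, 2 O.
Implicit hydrogens by atom environment:
  5 × C (aromatic): no H
  2 × C: 1 H each → 2
  1 × Br: no H
  1 × C: 3 H
  1 × C: 2 H
  1 × C: no H
  1 × Cl: no H
  1 × I: no H
  1 × N (aromatic): no H
  1 × O: 1 H
  1 × O: no H
  Total hydrogens = 8.
Molecular formula: C10H8BrClINO2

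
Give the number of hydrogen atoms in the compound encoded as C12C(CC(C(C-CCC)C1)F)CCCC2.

Hydrogens are implicit in SMILES; fill each atom to its normal valence:
  9 × C: 2 H each → 18
  4 × C: 1 H each → 4
  1 × C: 3 H
  1 × F: no H
  Total hydrogens = 25.

25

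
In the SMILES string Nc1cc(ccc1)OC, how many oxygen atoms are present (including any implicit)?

The symbol for oxygen appears 1 time in the SMILES.

1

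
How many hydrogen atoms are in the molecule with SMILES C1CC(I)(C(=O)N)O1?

Hydrogens are implicit in SMILES; fill each atom to its normal valence:
  2 × C: 2 H each → 4
  2 × C: no H
  2 × O: no H
  1 × I: no H
  1 × N: 2 H
  Total hydrogens = 6.

6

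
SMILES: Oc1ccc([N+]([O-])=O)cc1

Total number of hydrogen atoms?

Hydrogens are implicit in SMILES; fill each atom to its normal valence:
  4 × C (aromatic): 1 H each → 4
  2 × C (aromatic): no H
  1 × N (charge +1): no H
  1 × O: 1 H
  1 × O: no H
  1 × O (charge -1): no H
  Total hydrogens = 5.

5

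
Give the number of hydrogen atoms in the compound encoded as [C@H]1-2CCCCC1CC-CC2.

18

Hydrogens are implicit in SMILES; fill each atom to its normal valence:
  8 × C: 2 H each → 16
  2 × C: 1 H each → 2
  Total hydrogens = 18.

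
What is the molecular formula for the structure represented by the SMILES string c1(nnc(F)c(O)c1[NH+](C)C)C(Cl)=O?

C7H8ClFN3O2+

Heavy atoms from the SMILES: 7 C, 1 Cl, 1 F, 3 N, 2 O.
Implicit hydrogens by atom environment:
  4 × C (aromatic): no H
  2 × C: 3 H each → 6
  2 × N (aromatic): no H
  1 × C: no H
  1 × Cl: no H
  1 × F: no H
  1 × N (charge +1): 1 H
  1 × O: 1 H
  1 × O: no H
  Total hydrogens = 8.
Net charge +1.
Molecular formula: C7H8ClFN3O2+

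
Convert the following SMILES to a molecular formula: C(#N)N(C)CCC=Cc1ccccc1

C12H14N2

Heavy atoms from the SMILES: 12 C, 2 N.
Implicit hydrogens by atom environment:
  5 × C (aromatic): 1 H each → 5
  2 × C: 2 H each → 4
  2 × C: 1 H each → 2
  2 × N: no H
  1 × C: 3 H
  1 × C: no H
  1 × C (aromatic): no H
  Total hydrogens = 14.
Molecular formula: C12H14N2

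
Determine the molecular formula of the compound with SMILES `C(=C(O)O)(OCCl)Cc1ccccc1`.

Heavy atoms from the SMILES: 10 C, 1 Cl, 3 O.
Implicit hydrogens by atom environment:
  5 × C (aromatic): 1 H each → 5
  2 × C: 2 H each → 4
  2 × C: no H
  2 × O: 1 H each → 2
  1 × C (aromatic): no H
  1 × Cl: no H
  1 × O: no H
  Total hydrogens = 11.
Molecular formula: C10H11ClO3

C10H11ClO3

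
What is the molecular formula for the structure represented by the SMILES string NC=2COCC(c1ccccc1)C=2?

C11H13NO

Heavy atoms from the SMILES: 11 C, 1 N, 1 O.
Implicit hydrogens by atom environment:
  5 × C (aromatic): 1 H each → 5
  2 × C: 2 H each → 4
  2 × C: 1 H each → 2
  1 × C: no H
  1 × C (aromatic): no H
  1 × N: 2 H
  1 × O: no H
  Total hydrogens = 13.
Molecular formula: C11H13NO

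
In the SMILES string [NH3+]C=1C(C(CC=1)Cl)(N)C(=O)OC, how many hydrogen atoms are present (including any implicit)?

12

Hydrogens are implicit in SMILES; fill each atom to its normal valence:
  3 × C: no H
  2 × C: 1 H each → 2
  2 × O: no H
  1 × C: 3 H
  1 × C: 2 H
  1 × Cl: no H
  1 × N (charge +1): 3 H
  1 × N: 2 H
  Total hydrogens = 12.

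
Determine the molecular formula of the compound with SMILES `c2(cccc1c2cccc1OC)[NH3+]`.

Heavy atoms from the SMILES: 11 C, 1 N, 1 O.
Implicit hydrogens by atom environment:
  6 × C (aromatic): 1 H each → 6
  4 × C (aromatic): no H
  1 × C: 3 H
  1 × N (charge +1): 3 H
  1 × O: no H
  Total hydrogens = 12.
Net charge +1.
Molecular formula: C11H12NO+

C11H12NO+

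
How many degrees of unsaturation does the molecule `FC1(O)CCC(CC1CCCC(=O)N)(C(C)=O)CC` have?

Molecular formula from the SMILES: C14H24FNO3.
DoU = (2C + 2 + N − H − X)/2 = (2·14 + 2 + 1 − 24 − 1)/2 = 6/2 = 3.
(Structurally: 1 ring(s) + 2 π bond(s) = 3.)

3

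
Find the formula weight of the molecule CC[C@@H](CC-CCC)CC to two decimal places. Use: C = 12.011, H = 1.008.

Molecular formula: C10H22.
M = 10×12.011 + 22×1.008 = 142.29 g/mol.

142.29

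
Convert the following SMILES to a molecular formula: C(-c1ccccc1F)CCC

Heavy atoms from the SMILES: 10 C, 1 F.
Implicit hydrogens by atom environment:
  4 × C (aromatic): 1 H each → 4
  3 × C: 2 H each → 6
  2 × C (aromatic): no H
  1 × C: 3 H
  1 × F: no H
  Total hydrogens = 13.
Molecular formula: C10H13F

C10H13F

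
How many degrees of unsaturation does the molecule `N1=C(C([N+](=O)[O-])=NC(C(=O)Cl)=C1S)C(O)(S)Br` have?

6

Molecular formula from the SMILES: C6H3BrClN3O4S2.
DoU = (2C + 2 + N − H − X)/2 = (2·6 + 2 + 3 − 3 − 2)/2 = 12/2 = 6.
(Structurally: 1 ring(s) + 5 π bond(s) = 6.)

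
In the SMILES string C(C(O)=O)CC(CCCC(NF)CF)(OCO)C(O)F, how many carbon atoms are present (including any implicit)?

11

The symbol for carbon appears 11 times in the SMILES.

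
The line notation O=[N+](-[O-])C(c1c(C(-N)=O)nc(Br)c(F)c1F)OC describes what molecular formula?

Heavy atoms from the SMILES: 1 Br, 8 C, 2 F, 3 N, 4 O.
Implicit hydrogens by atom environment:
  5 × C (aromatic): no H
  3 × O: no H
  2 × F: no H
  1 × Br: no H
  1 × C: 3 H
  1 × C: 1 H
  1 × C: no H
  1 × N: 2 H
  1 × N (aromatic): no H
  1 × N (charge +1): no H
  1 × O (charge -1): no H
  Total hydrogens = 6.
Molecular formula: C8H6BrF2N3O4

C8H6BrF2N3O4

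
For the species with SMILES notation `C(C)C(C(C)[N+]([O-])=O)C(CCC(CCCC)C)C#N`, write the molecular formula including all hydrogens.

Heavy atoms from the SMILES: 15 C, 2 N, 2 O.
Implicit hydrogens by atom environment:
  6 × C: 2 H each → 12
  4 × C: 3 H each → 12
  4 × C: 1 H each → 4
  1 × C: no H
  1 × N: no H
  1 × N (charge +1): no H
  1 × O: no H
  1 × O (charge -1): no H
  Total hydrogens = 28.
Molecular formula: C15H28N2O2

C15H28N2O2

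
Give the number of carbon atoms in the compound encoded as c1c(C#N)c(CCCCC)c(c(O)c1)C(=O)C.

The symbol for carbon appears 14 times in the SMILES. Lowercase c denotes aromatic carbon and counts toward C.

14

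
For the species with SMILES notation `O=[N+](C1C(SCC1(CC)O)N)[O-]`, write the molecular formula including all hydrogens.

Heavy atoms from the SMILES: 6 C, 2 N, 3 O, 1 S.
Implicit hydrogens by atom environment:
  2 × C: 2 H each → 4
  2 × C: 1 H each → 2
  1 × C: 3 H
  1 × C: no H
  1 × N: 2 H
  1 × N (charge +1): no H
  1 × O: 1 H
  1 × O: no H
  1 × O (charge -1): no H
  1 × S: no H
  Total hydrogens = 12.
Molecular formula: C6H12N2O3S

C6H12N2O3S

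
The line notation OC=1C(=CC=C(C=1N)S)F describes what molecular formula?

C6H6FNOS

Heavy atoms from the SMILES: 6 C, 1 F, 1 N, 1 O, 1 S.
Implicit hydrogens by atom environment:
  4 × C (aromatic): no H
  2 × C (aromatic): 1 H each → 2
  1 × F: no H
  1 × N: 2 H
  1 × O: 1 H
  1 × S: 1 H
  Total hydrogens = 6.
Molecular formula: C6H6FNOS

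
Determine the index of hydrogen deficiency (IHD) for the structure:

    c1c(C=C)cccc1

5

Molecular formula from the SMILES: C8H8.
DoU = (2C + 2 + N − H − X)/2 = (2·8 + 2 + 0 − 8 − 0)/2 = 10/2 = 5.
(Structurally: 1 ring(s) + 4 π bond(s) = 5.)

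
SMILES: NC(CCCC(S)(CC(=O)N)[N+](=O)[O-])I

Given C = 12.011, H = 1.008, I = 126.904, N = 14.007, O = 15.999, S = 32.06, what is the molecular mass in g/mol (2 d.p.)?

Molecular formula: C7H14IN3O3S.
M = 7×12.011 + 14×1.008 + 1×126.904 + 3×14.007 + 3×15.999 + 1×32.06 = 347.17 g/mol.

347.17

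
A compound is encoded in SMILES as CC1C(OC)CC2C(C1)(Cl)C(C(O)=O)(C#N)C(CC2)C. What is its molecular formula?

C15H22ClNO3

Heavy atoms from the SMILES: 15 C, 1 Cl, 1 N, 3 O.
Implicit hydrogens by atom environment:
  4 × C: 2 H each → 8
  4 × C: 1 H each → 4
  4 × C: no H
  3 × C: 3 H each → 9
  2 × O: no H
  1 × Cl: no H
  1 × N: no H
  1 × O: 1 H
  Total hydrogens = 22.
Molecular formula: C15H22ClNO3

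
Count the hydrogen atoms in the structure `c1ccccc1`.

6

Hydrogens are implicit in SMILES; fill each atom to its normal valence:
  6 × C (aromatic): 1 H each → 6
  Total hydrogens = 6.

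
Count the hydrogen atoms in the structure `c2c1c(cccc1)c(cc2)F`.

7

Hydrogens are implicit in SMILES; fill each atom to its normal valence:
  7 × C (aromatic): 1 H each → 7
  3 × C (aromatic): no H
  1 × F: no H
  Total hydrogens = 7.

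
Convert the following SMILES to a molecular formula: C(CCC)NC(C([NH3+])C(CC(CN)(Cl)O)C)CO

Heavy atoms from the SMILES: 12 C, 1 Cl, 3 N, 2 O.
Implicit hydrogens by atom environment:
  6 × C: 2 H each → 12
  3 × C: 1 H each → 3
  2 × C: 3 H each → 6
  2 × O: 1 H each → 2
  1 × C: no H
  1 × Cl: no H
  1 × N (charge +1): 3 H
  1 × N: 2 H
  1 × N: 1 H
  Total hydrogens = 29.
Net charge +1.
Molecular formula: C12H29ClN3O2+

C12H29ClN3O2+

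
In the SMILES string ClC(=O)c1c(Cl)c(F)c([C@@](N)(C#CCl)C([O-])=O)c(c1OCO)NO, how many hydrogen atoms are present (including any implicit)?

Hydrogens are implicit in SMILES; fill each atom to its normal valence:
  6 × C (aromatic): no H
  5 × C: no H
  3 × Cl: no H
  3 × O: no H
  2 × O: 1 H each → 2
  1 × C: 2 H
  1 × F: no H
  1 × N: 2 H
  1 × N: 1 H
  1 × O (charge -1): no H
  Total hydrogens = 7.

7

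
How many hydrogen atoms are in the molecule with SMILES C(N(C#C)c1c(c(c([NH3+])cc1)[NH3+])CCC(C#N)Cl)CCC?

23

Hydrogens are implicit in SMILES; fill each atom to its normal valence:
  5 × C: 2 H each → 10
  4 × C (aromatic): no H
  2 × C (aromatic): 1 H each → 2
  2 × C: 1 H each → 2
  2 × C: no H
  2 × N (charge +1): 3 H each → 6
  2 × N: no H
  1 × C: 3 H
  1 × Cl: no H
  Total hydrogens = 23.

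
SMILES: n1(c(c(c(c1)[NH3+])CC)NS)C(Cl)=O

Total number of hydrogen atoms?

Hydrogens are implicit in SMILES; fill each atom to its normal valence:
  3 × C (aromatic): no H
  1 × C: 3 H
  1 × C: 2 H
  1 × C (aromatic): 1 H
  1 × C: no H
  1 × Cl: no H
  1 × N (charge +1): 3 H
  1 × N: 1 H
  1 × N (aromatic): no H
  1 × O: no H
  1 × S: 1 H
  Total hydrogens = 11.

11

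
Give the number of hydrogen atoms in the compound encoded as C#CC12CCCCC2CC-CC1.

Hydrogens are implicit in SMILES; fill each atom to its normal valence:
  8 × C: 2 H each → 16
  2 × C: 1 H each → 2
  2 × C: no H
  Total hydrogens = 18.

18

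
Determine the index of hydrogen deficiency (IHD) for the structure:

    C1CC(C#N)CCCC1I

Molecular formula from the SMILES: C8H12IN.
DoU = (2C + 2 + N − H − X)/2 = (2·8 + 2 + 1 − 12 − 1)/2 = 6/2 = 3.
(Structurally: 1 ring(s) + 2 π bond(s) = 3.)

3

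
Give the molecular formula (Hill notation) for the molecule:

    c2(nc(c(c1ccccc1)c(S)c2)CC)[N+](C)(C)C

Heavy atoms from the SMILES: 16 C, 2 N, 1 S.
Implicit hydrogens by atom environment:
  6 × C (aromatic): 1 H each → 6
  5 × C (aromatic): no H
  4 × C: 3 H each → 12
  1 × C: 2 H
  1 × N (aromatic): no H
  1 × N (charge +1): no H
  1 × S: 1 H
  Total hydrogens = 21.
Net charge +1.
Molecular formula: C16H21N2S+

C16H21N2S+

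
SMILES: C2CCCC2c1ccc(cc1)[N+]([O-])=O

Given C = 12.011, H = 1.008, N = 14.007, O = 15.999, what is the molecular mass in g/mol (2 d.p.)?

Molecular formula: C11H13NO2.
M = 11×12.011 + 13×1.008 + 1×14.007 + 2×15.999 = 191.23 g/mol.

191.23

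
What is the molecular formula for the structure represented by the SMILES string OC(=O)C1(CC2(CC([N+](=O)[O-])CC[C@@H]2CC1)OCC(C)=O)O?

Heavy atoms from the SMILES: 14 C, 1 N, 7 O.
Implicit hydrogens by atom environment:
  7 × C: 2 H each → 14
  4 × C: no H
  4 × O: no H
  2 × C: 1 H each → 2
  2 × O: 1 H each → 2
  1 × C: 3 H
  1 × N (charge +1): no H
  1 × O (charge -1): no H
  Total hydrogens = 21.
Molecular formula: C14H21NO7

C14H21NO7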